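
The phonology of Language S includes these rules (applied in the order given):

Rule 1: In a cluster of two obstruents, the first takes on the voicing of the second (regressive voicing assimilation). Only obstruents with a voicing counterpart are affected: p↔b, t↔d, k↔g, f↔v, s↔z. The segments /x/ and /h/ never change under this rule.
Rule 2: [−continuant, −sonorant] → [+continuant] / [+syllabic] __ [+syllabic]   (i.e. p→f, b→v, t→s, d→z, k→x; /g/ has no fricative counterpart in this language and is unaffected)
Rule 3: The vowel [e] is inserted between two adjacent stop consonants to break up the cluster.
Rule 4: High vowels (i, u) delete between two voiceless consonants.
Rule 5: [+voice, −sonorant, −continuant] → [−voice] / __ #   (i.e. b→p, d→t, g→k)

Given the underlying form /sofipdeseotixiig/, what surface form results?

sofibedeseosxiik

Rule 1 (regressive voicing assimilation): /p/ precedes the voiced obstruent /d/, so it voices to [b] by assimilation. /sofipdeseotixiig/ → sofibdeseotixiig.
Rule 2 (intervocalic spirantization): /t/ is a stop between vowels /o/ and /i/, so it spirantizes to the fricative [s]. /sofibdeseotixiig/ → sofibdeseosixiig.
Rule 3 (stop-cluster e-epenthesis): /b/ and /d/ form a stop–stop cluster, so [e] is inserted between them. /sofibdeseosixiig/ → sofibedeseosixiig.
Rule 4 (high vowel syncope): /i/ is a high vowel flanked by voiceless consonants /s/ and /x/, so it deletes. /sofibedeseosixiig/ → sofibedeseosxiig.
Rule 5 (final devoicing): /g/ is a voiced stop in word-final position, so it devoices to [k]. /sofibedeseosxiig/ → sofibedeseosxiik.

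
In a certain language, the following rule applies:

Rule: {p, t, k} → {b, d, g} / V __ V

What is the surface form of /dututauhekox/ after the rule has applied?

dududauhegox

/t/ is a voiceless stop between vowels /u/ and /u/, so it voices to [d].
/t/ is a voiceless stop between vowels /u/ and /a/, so it voices to [d].
/k/ is a voiceless stop between vowels /e/ and /o/, so it voices to [g].
Surface form: [dududauhegox].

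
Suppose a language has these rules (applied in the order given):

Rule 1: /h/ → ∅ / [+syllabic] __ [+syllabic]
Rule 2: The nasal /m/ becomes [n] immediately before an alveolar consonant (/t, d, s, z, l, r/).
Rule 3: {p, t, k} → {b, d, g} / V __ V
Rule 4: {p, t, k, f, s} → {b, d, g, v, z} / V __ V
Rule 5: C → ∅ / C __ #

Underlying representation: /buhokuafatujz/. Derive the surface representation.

buoguavaduj

Rule 1 (intervocalic h-deletion): /h/ occurs between vowels /u/ and /o/, so it deletes. /buhokuafatujz/ → buokuafatujz.
Rule 2 (nasal place assimilation): no segment meets the environment; /buokuafatujz/ is unchanged.
Rule 3 (intervocalic voicing): /k/ is a voiceless stop between vowels /o/ and /u/, so it voices to [g]. /t/ is a voiceless stop between vowels /a/ and /u/, so it voices to [d]. /buokuafatujz/ → buoguafadujz.
Rule 4 (intervocalic voicing): /f/ is a voiceless obstruent between vowels /a/ and /a/, so it voices to [v]. /buoguafadujz/ → buoguavadujz.
Rule 5 (final cluster simplification): /z/ is the second consonant of a word-final cluster /jz/, so it deletes. /buoguavadujz/ → buoguavaduj.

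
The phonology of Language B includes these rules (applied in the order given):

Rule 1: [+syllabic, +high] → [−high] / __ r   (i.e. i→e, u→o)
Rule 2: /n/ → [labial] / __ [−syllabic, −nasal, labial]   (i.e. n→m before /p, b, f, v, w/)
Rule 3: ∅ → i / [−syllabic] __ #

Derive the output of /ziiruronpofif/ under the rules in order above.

Rule 1 (pre-rhotic lowering): /i/ is a high vowel immediately before /r/, so it lowers to [e]. /u/ is a high vowel immediately before /r/, so it lowers to [o]. /ziiruronpofif/ → zieroronpofif.
Rule 2 (nasal place assimilation): /n/ precedes the labial consonant /p/, so it assimilates in place to [m]. /zieroronpofif/ → zierorompofif.
Rule 3 (final i-epenthesis): the form ends in the consonant /f/, so [i] is inserted word-finally. /zierorompofif/ → zierorompofifi.

zierorompofifi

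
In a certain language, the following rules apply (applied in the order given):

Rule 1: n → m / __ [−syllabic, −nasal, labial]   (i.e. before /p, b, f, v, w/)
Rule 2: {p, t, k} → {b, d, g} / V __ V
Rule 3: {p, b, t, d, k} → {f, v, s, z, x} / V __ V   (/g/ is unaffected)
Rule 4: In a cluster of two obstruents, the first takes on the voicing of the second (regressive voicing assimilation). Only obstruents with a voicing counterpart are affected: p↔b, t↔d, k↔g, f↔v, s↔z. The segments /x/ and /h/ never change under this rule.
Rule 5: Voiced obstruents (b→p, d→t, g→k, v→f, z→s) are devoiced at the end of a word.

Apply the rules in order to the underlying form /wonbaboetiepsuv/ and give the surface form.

Rule 1 (nasal place assimilation): /n/ precedes the labial consonant /b/, so it assimilates in place to [m]. /wonbaboetiepsuv/ → wombaboetiepsuv.
Rule 2 (intervocalic voicing): /t/ is a voiceless stop between vowels /e/ and /i/, so it voices to [d]. /wombaboetiepsuv/ → wombaboediepsuv.
Rule 3 (intervocalic spirantization): /b/ is a stop between vowels /a/ and /o/, so it spirantizes to the fricative [v]. /d/ is a stop between vowels /e/ and /i/, so it spirantizes to the fricative [z]. /wombaboediepsuv/ → wombavoeziepsuv.
Rule 4 (regressive voicing assimilation): no segment meets the environment; /wombavoeziepsuv/ is unchanged.
Rule 5 (final devoicing): /v/ is a voiced obstruent in word-final position, so it devoices to [f]. /wombavoeziepsuv/ → wombavoeziepsuf.

wombavoeziepsuf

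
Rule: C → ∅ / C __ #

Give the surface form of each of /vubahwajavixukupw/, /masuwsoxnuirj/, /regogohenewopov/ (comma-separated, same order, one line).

/vubahwajavixukupw/: /w/ is the second consonant of a word-final cluster /pw/, so it deletes. → [vubahwajavixukup].
/masuwsoxnuirj/: /j/ is the second consonant of a word-final cluster /rj/, so it deletes. → [masuwsoxnuir].
/regogohenewopov/: the rule's environment is not met; surfaces unchanged as [regogohenewopov].

vubahwajavixukup, masuwsoxnuir, regogohenewopov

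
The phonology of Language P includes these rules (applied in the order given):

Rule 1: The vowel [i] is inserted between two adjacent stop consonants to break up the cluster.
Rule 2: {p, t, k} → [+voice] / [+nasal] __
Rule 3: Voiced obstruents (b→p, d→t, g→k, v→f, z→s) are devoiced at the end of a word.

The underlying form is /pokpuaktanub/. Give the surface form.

Rule 1 (stop-cluster i-epenthesis): /k/ and /p/ form a stop–stop cluster, so [i] is inserted between them. /k/ and /t/ form a stop–stop cluster, so [i] is inserted between them. /pokpuaktanub/ → pokipuakitanub.
Rule 2 (post-nasal voicing): no segment meets the environment; /pokipuakitanub/ is unchanged.
Rule 3 (final devoicing): /b/ is a voiced obstruent in word-final position, so it devoices to [p]. /pokipuakitanub/ → pokipuakitanup.

pokipuakitanup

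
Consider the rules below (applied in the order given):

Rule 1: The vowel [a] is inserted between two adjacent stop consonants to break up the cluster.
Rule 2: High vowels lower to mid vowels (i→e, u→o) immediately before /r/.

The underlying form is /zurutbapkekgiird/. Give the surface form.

zorutabapakekagierd

Rule 1 (stop-cluster a-epenthesis): /t/ and /b/ form a stop–stop cluster, so [a] is inserted between them. /p/ and /k/ form a stop–stop cluster, so [a] is inserted between them. /k/ and /g/ form a stop–stop cluster, so [a] is inserted between them. /zurutbapkekgiird/ → zurutabapakekagiird.
Rule 2 (pre-rhotic lowering): /u/ is a high vowel immediately before /r/, so it lowers to [o]. /i/ is a high vowel immediately before /r/, so it lowers to [e]. /zurutabapakekagiird/ → zorutabapakekagierd.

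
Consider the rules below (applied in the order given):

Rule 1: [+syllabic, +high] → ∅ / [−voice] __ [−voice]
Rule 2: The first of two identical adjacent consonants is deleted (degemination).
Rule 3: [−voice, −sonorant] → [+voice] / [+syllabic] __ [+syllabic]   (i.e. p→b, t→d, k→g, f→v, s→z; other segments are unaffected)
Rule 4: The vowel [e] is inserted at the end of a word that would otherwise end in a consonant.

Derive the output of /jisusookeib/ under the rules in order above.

Rule 1 (high vowel syncope): /u/ is a high vowel flanked by voiceless consonants /s/ and /s/, so it deletes. /jisusookeib/ → jissookeib.
Rule 2 (degemination): /ss/ is a geminate; the first /s/ deletes. /jissookeib/ → jisookeib.
Rule 3 (intervocalic voicing): /s/ is a voiceless obstruent between vowels /i/ and /o/, so it voices to [z]. /k/ is a voiceless obstruent between vowels /o/ and /e/, so it voices to [g]. /jisookeib/ → jizoogeib.
Rule 4 (final e-epenthesis): the form ends in the consonant /b/, so [e] is inserted word-finally. /jizoogeib/ → jizoogeibe.

jizoogeibe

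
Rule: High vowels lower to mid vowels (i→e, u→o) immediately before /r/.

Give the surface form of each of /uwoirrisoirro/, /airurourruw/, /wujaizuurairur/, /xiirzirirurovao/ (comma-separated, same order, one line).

/uwoirrisoirro/: /i/ is a high vowel immediately before /r/, so it lowers to [e]. /i/ is a high vowel immediately before /r/, so it lowers to [e]. → [uwoerrisoerro].
/airurourruw/: /i/ is a high vowel immediately before /r/, so it lowers to [e]. /u/ is a high vowel immediately before /r/, so it lowers to [o]. /u/ is a high vowel immediately before /r/, so it lowers to [o]. → [aeroroorruw].
/wujaizuurairur/: /u/ is a high vowel immediately before /r/, so it lowers to [o]. /i/ is a high vowel immediately before /r/, so it lowers to [e]. /u/ is a high vowel immediately before /r/, so it lowers to [o]. → [wujaizuoraeror].
/xiirzirirurovao/: /i/ is a high vowel immediately before /r/, so it lowers to [e]. /i/ is a high vowel immediately before /r/, so it lowers to [e]. /i/ is a high vowel immediately before /r/, so it lowers to [e]. /u/ is a high vowel immediately before /r/, so it lowers to [o]. → [xierzererorovao].

uwoerrisoerro, aeroroorruw, wujaizuoraeror, xierzererorovao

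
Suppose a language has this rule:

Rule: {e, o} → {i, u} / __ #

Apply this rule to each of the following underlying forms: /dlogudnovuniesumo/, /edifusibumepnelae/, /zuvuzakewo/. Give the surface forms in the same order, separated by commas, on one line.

dlogudnovuniesumu, edifusibumepnelai, zuvuzakewu

/dlogudnovuniesumo/: /o/ is a mid vowel in word-final position, so it raises to [u]. → [dlogudnovuniesumu].
/edifusibumepnelae/: /e/ is a mid vowel in word-final position, so it raises to [i]. → [edifusibumepnelai].
/zuvuzakewo/: /o/ is a mid vowel in word-final position, so it raises to [u]. → [zuvuzakewu].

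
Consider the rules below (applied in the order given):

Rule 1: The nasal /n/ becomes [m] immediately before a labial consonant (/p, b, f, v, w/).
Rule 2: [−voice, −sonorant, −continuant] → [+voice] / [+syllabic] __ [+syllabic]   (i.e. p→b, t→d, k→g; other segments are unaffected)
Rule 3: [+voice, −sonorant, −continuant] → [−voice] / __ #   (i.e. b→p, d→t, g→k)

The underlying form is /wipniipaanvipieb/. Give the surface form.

wipniibaamvibiep

Rule 1 (nasal place assimilation): /n/ precedes the labial consonant /v/, so it assimilates in place to [m]. /wipniipaanvipieb/ → wipniipaamvipieb.
Rule 2 (intervocalic voicing): /p/ is a voiceless stop between vowels /i/ and /a/, so it voices to [b]. /p/ is a voiceless stop between vowels /i/ and /i/, so it voices to [b]. /wipniipaamvipieb/ → wipniibaamvibieb.
Rule 3 (final devoicing): /b/ is a voiced stop in word-final position, so it devoices to [p]. /wipniibaamvibieb/ → wipniibaamvibiep.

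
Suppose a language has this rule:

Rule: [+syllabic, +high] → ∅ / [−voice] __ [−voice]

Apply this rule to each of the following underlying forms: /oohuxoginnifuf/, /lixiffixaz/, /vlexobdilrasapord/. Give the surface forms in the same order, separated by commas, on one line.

oohxoginniff, lixffxaz, vlexobdilrasapord

/oohuxoginnifuf/: /u/ is a high vowel flanked by voiceless consonants /h/ and /x/, so it deletes. /u/ is a high vowel flanked by voiceless consonants /f/ and /f/, so it deletes. → [oohxoginniff].
/lixiffixaz/: /i/ is a high vowel flanked by voiceless consonants /x/ and /f/, so it deletes. /i/ is a high vowel flanked by voiceless consonants /f/ and /x/, so it deletes. → [lixffxaz].
/vlexobdilrasapord/: the rule's environment is not met; surfaces unchanged as [vlexobdilrasapord].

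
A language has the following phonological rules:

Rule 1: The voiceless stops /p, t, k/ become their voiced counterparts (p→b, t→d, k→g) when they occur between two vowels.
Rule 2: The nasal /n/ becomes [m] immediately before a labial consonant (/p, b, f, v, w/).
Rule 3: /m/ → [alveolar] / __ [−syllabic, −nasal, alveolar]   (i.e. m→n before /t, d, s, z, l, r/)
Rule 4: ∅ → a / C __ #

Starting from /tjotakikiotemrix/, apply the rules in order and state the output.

tjodagigiodenrixa

Rule 1 (intervocalic voicing): /t/ is a voiceless stop between vowels /o/ and /a/, so it voices to [d]. /k/ is a voiceless stop between vowels /a/ and /i/, so it voices to [g]. /k/ is a voiceless stop between vowels /i/ and /i/, so it voices to [g]. /t/ is a voiceless stop between vowels /o/ and /e/, so it voices to [d]. /tjotakikiotemrix/ → tjodagigiodemrix.
Rule 2 (nasal place assimilation): no segment meets the environment; /tjodagigiodemrix/ is unchanged.
Rule 3 (nasal place assimilation): /m/ precedes the alveolar consonant /r/, so it assimilates in place to [n]. /tjodagigiodemrix/ → tjodagigiodenrix.
Rule 4 (final a-epenthesis): the form ends in the consonant /x/, so [a] is inserted word-finally. /tjodagigiodenrix/ → tjodagigiodenrixa.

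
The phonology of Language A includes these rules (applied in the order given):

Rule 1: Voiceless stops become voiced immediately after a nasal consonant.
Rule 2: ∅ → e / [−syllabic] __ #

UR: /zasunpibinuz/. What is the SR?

zasunbibinuze

Rule 1 (post-nasal voicing): /p/ is a voiceless stop immediately after the nasal /n/, so it voices to [b]. /zasunpibinuz/ → zasunbibinuz.
Rule 2 (final e-epenthesis): the form ends in the consonant /z/, so [e] is inserted word-finally. /zasunbibinuz/ → zasunbibinuze.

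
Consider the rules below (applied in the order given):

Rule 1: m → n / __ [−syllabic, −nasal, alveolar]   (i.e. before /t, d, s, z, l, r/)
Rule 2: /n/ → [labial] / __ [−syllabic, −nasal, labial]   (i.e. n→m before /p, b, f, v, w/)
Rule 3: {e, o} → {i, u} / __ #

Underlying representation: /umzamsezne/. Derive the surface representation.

unzansezni

Rule 1 (nasal place assimilation): /m/ precedes the alveolar consonant /z/, so it assimilates in place to [n]. /m/ precedes the alveolar consonant /s/, so it assimilates in place to [n]. /umzamsezne/ → unzansezne.
Rule 2 (nasal place assimilation): no segment meets the environment; /unzansezne/ is unchanged.
Rule 3 (final vowel raising): /e/ is a mid vowel in word-final position, so it raises to [i]. /unzansezne/ → unzansezni.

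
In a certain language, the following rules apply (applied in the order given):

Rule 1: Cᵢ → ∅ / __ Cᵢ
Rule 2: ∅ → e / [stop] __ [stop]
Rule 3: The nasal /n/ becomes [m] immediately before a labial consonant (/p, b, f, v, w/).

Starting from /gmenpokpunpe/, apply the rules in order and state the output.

Rule 1 (degemination): no segment meets the environment; /gmenpokpunpe/ is unchanged.
Rule 2 (stop-cluster e-epenthesis): /k/ and /p/ form a stop–stop cluster, so [e] is inserted between them. /gmenpokpunpe/ → gmenpokepunpe.
Rule 3 (nasal place assimilation): /n/ precedes the labial consonant /p/, so it assimilates in place to [m]. /n/ precedes the labial consonant /p/, so it assimilates in place to [m]. /gmenpokepunpe/ → gmempokepumpe.

gmempokepumpe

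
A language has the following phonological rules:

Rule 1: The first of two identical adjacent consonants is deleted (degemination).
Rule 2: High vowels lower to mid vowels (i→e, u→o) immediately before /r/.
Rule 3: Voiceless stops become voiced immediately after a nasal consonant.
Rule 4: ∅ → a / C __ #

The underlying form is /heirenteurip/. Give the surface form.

Rule 1 (degemination): no segment meets the environment; /heirenteurip/ is unchanged.
Rule 2 (pre-rhotic lowering): /i/ is a high vowel immediately before /r/, so it lowers to [e]. /u/ is a high vowel immediately before /r/, so it lowers to [o]. /heirenteurip/ → heerenteorip.
Rule 3 (post-nasal voicing): /t/ is a voiceless stop immediately after the nasal /n/, so it voices to [d]. /heerenteorip/ → heerendeorip.
Rule 4 (final a-epenthesis): the form ends in the consonant /p/, so [a] is inserted word-finally. /heerendeorip/ → heerendeoripa.

heerendeoripa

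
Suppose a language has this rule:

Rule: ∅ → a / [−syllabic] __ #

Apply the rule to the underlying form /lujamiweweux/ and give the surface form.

the form ends in the consonant /x/, so [a] is inserted word-finally.
Surface form: [lujamiweweuxa].

lujamiweweuxa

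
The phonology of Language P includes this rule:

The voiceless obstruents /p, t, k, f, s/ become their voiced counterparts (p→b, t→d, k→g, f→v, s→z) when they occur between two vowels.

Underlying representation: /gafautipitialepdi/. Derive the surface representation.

gavaudibidialepdi

Scanning /gafautipitialepdi/: /f/ is a voiceless obstruent between vowels /a/ and /a/, so it voices to [v]; /t/ is a voiceless obstruent between vowels /u/ and /i/, so it voices to [d]; /p/ is a voiceless obstruent between vowels /i/ and /i/, so it voices to [b]; /t/ is a voiceless obstruent between vowels /i/ and /i/, so it voices to [d]; /p/ at position 15 is not in the conditioning environment.
Result: [gavaudibidialepdi].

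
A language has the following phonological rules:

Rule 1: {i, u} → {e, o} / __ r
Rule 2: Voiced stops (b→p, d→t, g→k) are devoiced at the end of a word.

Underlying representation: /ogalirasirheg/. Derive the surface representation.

Rule 1 (pre-rhotic lowering): /i/ is a high vowel immediately before /r/, so it lowers to [e]. /i/ is a high vowel immediately before /r/, so it lowers to [e]. /ogalirasirheg/ → ogaleraserheg.
Rule 2 (final devoicing): /g/ is a voiced stop in word-final position, so it devoices to [k]. /ogaleraserheg/ → ogaleraserhek.

ogaleraserhek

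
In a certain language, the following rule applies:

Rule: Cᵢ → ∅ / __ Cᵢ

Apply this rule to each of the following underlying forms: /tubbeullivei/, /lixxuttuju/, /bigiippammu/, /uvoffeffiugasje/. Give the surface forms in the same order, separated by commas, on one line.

/tubbeullivei/: /bb/ is a geminate; the first /b/ deletes. /ll/ is a geminate; the first /l/ deletes. → [tubeulivei].
/lixxuttuju/: /xx/ is a geminate; the first /x/ deletes. /tt/ is a geminate; the first /t/ deletes. → [lixutuju].
/bigiippammu/: /pp/ is a geminate; the first /p/ deletes. /mm/ is a geminate; the first /m/ deletes. → [bigiipamu].
/uvoffeffiugasje/: /ff/ is a geminate; the first /f/ deletes. /ff/ is a geminate; the first /f/ deletes. → [uvofefiugasje].

tubeulivei, lixutuju, bigiipamu, uvofefiugasje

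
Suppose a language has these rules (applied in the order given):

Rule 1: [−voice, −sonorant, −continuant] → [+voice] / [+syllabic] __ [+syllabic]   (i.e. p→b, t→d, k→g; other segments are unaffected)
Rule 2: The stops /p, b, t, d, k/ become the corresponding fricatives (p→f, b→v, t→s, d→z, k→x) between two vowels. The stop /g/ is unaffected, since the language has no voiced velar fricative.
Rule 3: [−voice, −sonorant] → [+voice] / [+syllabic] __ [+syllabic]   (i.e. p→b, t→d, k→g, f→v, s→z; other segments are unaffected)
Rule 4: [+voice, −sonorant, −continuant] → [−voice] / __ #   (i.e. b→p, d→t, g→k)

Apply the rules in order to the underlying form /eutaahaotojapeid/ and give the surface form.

euzaahaozojaveit

Rule 1 (intervocalic voicing): /t/ is a voiceless stop between vowels /u/ and /a/, so it voices to [d]. /t/ is a voiceless stop between vowels /o/ and /o/, so it voices to [d]. /p/ is a voiceless stop between vowels /a/ and /e/, so it voices to [b]. /eutaahaotojapeid/ → eudaahaodojabeid.
Rule 2 (intervocalic spirantization): /d/ is a stop between vowels /u/ and /a/, so it spirantizes to the fricative [z]. /d/ is a stop between vowels /o/ and /o/, so it spirantizes to the fricative [z]. /b/ is a stop between vowels /a/ and /e/, so it spirantizes to the fricative [v]. /eudaahaodojabeid/ → euzaahaozojaveid.
Rule 3 (intervocalic voicing): no segment meets the environment; /euzaahaozojaveid/ is unchanged.
Rule 4 (final devoicing): /d/ is a voiced stop in word-final position, so it devoices to [t]. /euzaahaozojaveid/ → euzaahaozojaveit.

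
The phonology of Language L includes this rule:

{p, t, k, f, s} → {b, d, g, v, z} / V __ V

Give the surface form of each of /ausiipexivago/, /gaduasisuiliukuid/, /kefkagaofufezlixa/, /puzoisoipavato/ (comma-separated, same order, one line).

/ausiipexivago/: /s/ is a voiceless obstruent between vowels /u/ and /i/, so it voices to [z]. /p/ is a voiceless obstruent between vowels /i/ and /e/, so it voices to [b]. → [auziibexivago].
/gaduasisuiliukuid/: /s/ is a voiceless obstruent between vowels /a/ and /i/, so it voices to [z]. /s/ is a voiceless obstruent between vowels /i/ and /u/, so it voices to [z]. /k/ is a voiceless obstruent between vowels /u/ and /u/, so it voices to [g]. → [gaduazizuiliuguid].
/kefkagaofufezlixa/: /f/ is a voiceless obstruent between vowels /o/ and /u/, so it voices to [v]. /f/ is a voiceless obstruent between vowels /u/ and /e/, so it voices to [v]. → [kefkagaovuvezlixa].
/puzoisoipavato/: /s/ is a voiceless obstruent between vowels /i/ and /o/, so it voices to [z]. /p/ is a voiceless obstruent between vowels /i/ and /a/, so it voices to [b]. /t/ is a voiceless obstruent between vowels /a/ and /o/, so it voices to [d]. → [puzoizoibavado].

auziibexivago, gaduazizuiliuguid, kefkagaovuvezlixa, puzoizoibavado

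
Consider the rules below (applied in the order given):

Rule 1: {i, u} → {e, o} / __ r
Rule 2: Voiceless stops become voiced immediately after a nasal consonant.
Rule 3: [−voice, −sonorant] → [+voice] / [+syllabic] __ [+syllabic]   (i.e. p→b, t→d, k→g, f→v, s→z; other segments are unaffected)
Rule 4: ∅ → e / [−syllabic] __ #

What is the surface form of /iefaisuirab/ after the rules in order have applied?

Rule 1 (pre-rhotic lowering): /i/ is a high vowel immediately before /r/, so it lowers to [e]. /iefaisuirab/ → iefaisuerab.
Rule 2 (post-nasal voicing): no segment meets the environment; /iefaisuerab/ is unchanged.
Rule 3 (intervocalic voicing): /f/ is a voiceless obstruent between vowels /e/ and /a/, so it voices to [v]. /s/ is a voiceless obstruent between vowels /i/ and /u/, so it voices to [z]. /iefaisuerab/ → ievaizuerab.
Rule 4 (final e-epenthesis): the form ends in the consonant /b/, so [e] is inserted word-finally. /ievaizuerab/ → ievaizuerabe.

ievaizuerabe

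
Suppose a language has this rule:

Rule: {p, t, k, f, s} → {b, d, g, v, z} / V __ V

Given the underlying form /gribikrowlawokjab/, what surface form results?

No segment of /gribikrowlawokjab/ meets the structural description of the rule, so the form surfaces unchanged.

gribikrowlawokjab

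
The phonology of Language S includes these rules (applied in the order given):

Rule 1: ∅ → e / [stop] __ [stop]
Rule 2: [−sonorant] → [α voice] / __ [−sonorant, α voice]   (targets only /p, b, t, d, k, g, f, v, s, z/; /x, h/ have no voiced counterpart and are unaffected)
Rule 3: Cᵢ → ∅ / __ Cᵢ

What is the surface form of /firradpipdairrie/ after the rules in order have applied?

Rule 1 (stop-cluster e-epenthesis): /d/ and /p/ form a stop–stop cluster, so [e] is inserted between them. /p/ and /d/ form a stop–stop cluster, so [e] is inserted between them. /firradpipdairrie/ → firradepipedairrie.
Rule 2 (regressive voicing assimilation): no segment meets the environment; /firradepipedairrie/ is unchanged.
Rule 3 (degemination): /rr/ is a geminate; the first /r/ deletes. /rr/ is a geminate; the first /r/ deletes. /firradepipedairrie/ → firadepipedairie.

firadepipedairie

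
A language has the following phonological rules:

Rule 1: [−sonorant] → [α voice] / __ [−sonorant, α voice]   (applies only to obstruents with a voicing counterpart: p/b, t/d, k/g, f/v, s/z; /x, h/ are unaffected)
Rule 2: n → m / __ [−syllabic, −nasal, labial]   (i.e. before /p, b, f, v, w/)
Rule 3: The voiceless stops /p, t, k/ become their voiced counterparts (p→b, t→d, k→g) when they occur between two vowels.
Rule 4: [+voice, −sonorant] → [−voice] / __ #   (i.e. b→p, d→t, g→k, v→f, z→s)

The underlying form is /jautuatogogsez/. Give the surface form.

Rule 1 (regressive voicing assimilation): /g/ precedes the voiceless obstruent /s/, so it devoices to [k] by assimilation. /jautuatogogsez/ → jautuatogoksez.
Rule 2 (nasal place assimilation): no segment meets the environment; /jautuatogoksez/ is unchanged.
Rule 3 (intervocalic voicing): /t/ is a voiceless stop between vowels /u/ and /u/, so it voices to [d]. /t/ is a voiceless stop between vowels /a/ and /o/, so it voices to [d]. /jautuatogoksez/ → jauduadogoksez.
Rule 4 (final devoicing): /z/ is a voiced obstruent in word-final position, so it devoices to [s]. /jauduadogoksez/ → jauduadogokses.

jauduadogokses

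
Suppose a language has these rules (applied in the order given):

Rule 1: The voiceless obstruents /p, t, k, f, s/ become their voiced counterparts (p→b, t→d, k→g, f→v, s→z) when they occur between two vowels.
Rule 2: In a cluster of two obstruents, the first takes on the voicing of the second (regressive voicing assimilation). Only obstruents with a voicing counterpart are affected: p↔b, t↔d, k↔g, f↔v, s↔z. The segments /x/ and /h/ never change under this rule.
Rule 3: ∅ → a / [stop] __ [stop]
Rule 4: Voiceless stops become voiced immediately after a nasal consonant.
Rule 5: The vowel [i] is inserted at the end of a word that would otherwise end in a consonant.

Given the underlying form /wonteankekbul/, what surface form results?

Rule 1 (intervocalic voicing): no segment meets the environment; /wonteankekbul/ is unchanged.
Rule 2 (regressive voicing assimilation): /k/ precedes the voiced obstruent /b/, so it voices to [g] by assimilation. /wonteankekbul/ → wonteankegbul.
Rule 3 (stop-cluster a-epenthesis): /g/ and /b/ form a stop–stop cluster, so [a] is inserted between them. /wonteankegbul/ → wonteankegabul.
Rule 4 (post-nasal voicing): /t/ is a voiceless stop immediately after the nasal /n/, so it voices to [d]. /k/ is a voiceless stop immediately after the nasal /n/, so it voices to [g]. /wonteankegabul/ → wondeangegabul.
Rule 5 (final i-epenthesis): the form ends in the consonant /l/, so [i] is inserted word-finally. /wondeangegabul/ → wondeangegabuli.

wondeangegabuli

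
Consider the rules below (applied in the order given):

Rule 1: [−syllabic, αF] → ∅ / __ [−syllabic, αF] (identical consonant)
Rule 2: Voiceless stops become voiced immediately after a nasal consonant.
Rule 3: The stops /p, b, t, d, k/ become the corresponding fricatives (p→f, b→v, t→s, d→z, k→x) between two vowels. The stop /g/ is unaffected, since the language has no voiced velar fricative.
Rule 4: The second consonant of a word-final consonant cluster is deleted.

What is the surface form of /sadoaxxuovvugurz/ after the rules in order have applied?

sazoaxuovugur

Rule 1 (degemination): /xx/ is a geminate; the first /x/ deletes. /vv/ is a geminate; the first /v/ deletes. /sadoaxxuovvugurz/ → sadoaxuovugurz.
Rule 2 (post-nasal voicing): no segment meets the environment; /sadoaxuovugurz/ is unchanged.
Rule 3 (intervocalic spirantization): /d/ is a stop between vowels /a/ and /o/, so it spirantizes to the fricative [z]. /sadoaxuovugurz/ → sazoaxuovugurz.
Rule 4 (final cluster simplification): /z/ is the second consonant of a word-final cluster /rz/, so it deletes. /sazoaxuovugurz/ → sazoaxuovugur.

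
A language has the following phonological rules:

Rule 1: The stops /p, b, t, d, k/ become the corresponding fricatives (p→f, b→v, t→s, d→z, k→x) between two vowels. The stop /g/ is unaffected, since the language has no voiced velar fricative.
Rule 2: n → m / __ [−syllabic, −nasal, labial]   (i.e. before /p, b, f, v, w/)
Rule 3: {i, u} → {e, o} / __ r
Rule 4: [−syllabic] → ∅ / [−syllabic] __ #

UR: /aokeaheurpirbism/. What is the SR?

aoxeaheorperbis

Rule 1 (intervocalic spirantization): /k/ is a stop between vowels /o/ and /e/, so it spirantizes to the fricative [x]. /aokeaheurpirbism/ → aoxeaheurpirbism.
Rule 2 (nasal place assimilation): no segment meets the environment; /aoxeaheurpirbism/ is unchanged.
Rule 3 (pre-rhotic lowering): /u/ is a high vowel immediately before /r/, so it lowers to [o]. /i/ is a high vowel immediately before /r/, so it lowers to [e]. /aoxeaheurpirbism/ → aoxeaheorperbism.
Rule 4 (final cluster simplification): /m/ is the second consonant of a word-final cluster /sm/, so it deletes. /aoxeaheorperbism/ → aoxeaheorperbis.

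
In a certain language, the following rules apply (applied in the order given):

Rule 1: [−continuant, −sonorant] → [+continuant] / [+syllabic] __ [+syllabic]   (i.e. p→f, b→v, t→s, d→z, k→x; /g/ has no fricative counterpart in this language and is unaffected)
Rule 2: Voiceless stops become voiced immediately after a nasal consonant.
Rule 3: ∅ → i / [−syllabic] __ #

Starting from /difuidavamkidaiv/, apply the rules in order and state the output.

difuizavamgizaivi

Rule 1 (intervocalic spirantization): /d/ is a stop between vowels /i/ and /a/, so it spirantizes to the fricative [z]. /d/ is a stop between vowels /i/ and /a/, so it spirantizes to the fricative [z]. /difuidavamkidaiv/ → difuizavamkizaiv.
Rule 2 (post-nasal voicing): /k/ is a voiceless stop immediately after the nasal /m/, so it voices to [g]. /difuizavamkizaiv/ → difuizavamgizaiv.
Rule 3 (final i-epenthesis): the form ends in the consonant /v/, so [i] is inserted word-finally. /difuizavamgizaiv/ → difuizavamgizaivi.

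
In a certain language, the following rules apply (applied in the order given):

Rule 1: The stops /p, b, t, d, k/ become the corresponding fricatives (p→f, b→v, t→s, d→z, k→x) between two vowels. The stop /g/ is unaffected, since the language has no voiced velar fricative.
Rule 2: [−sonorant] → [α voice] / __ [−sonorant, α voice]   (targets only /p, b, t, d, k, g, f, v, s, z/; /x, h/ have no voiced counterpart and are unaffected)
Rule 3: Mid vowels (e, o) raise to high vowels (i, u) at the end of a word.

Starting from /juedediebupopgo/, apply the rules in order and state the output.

Rule 1 (intervocalic spirantization): /d/ is a stop between vowels /e/ and /e/, so it spirantizes to the fricative [z]. /d/ is a stop between vowels /e/ and /i/, so it spirantizes to the fricative [z]. /b/ is a stop between vowels /e/ and /u/, so it spirantizes to the fricative [v]. /p/ is a stop between vowels /u/ and /o/, so it spirantizes to the fricative [f]. /juedediebupopgo/ → juezezievufopgo.
Rule 2 (regressive voicing assimilation): /p/ precedes the voiced obstruent /g/, so it voices to [b] by assimilation. /juezezievufopgo/ → juezezievufobgo.
Rule 3 (final vowel raising): /o/ is a mid vowel in word-final position, so it raises to [u]. /juezezievufobgo/ → juezezievufobgu.

juezezievufobgu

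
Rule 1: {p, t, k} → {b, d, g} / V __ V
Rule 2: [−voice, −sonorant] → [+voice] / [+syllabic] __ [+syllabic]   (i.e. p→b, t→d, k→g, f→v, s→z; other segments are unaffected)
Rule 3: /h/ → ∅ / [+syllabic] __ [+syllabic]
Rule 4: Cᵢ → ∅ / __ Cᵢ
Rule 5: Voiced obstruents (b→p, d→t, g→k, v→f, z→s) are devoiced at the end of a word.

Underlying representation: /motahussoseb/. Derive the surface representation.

Rule 1 (intervocalic voicing): /t/ is a voiceless stop between vowels /o/ and /a/, so it voices to [d]. /motahussoseb/ → modahussoseb.
Rule 2 (intervocalic voicing): /s/ is a voiceless obstruent between vowels /o/ and /e/, so it voices to [z]. /modahussoseb/ → modahussozeb.
Rule 3 (intervocalic h-deletion): /h/ occurs between vowels /a/ and /u/, so it deletes. /modahussozeb/ → modaussozeb.
Rule 4 (degemination): /ss/ is a geminate; the first /s/ deletes. /modaussozeb/ → modausozeb.
Rule 5 (final devoicing): /b/ is a voiced obstruent in word-final position, so it devoices to [p]. /modausozeb/ → modausozep.

modausozep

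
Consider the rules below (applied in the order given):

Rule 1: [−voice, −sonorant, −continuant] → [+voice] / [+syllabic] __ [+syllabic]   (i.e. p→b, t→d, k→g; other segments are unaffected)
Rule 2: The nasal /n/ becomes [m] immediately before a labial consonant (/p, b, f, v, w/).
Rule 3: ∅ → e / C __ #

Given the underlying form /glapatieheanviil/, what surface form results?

Rule 1 (intervocalic voicing): /p/ is a voiceless stop between vowels /a/ and /a/, so it voices to [b]. /t/ is a voiceless stop between vowels /a/ and /i/, so it voices to [d]. /glapatieheanviil/ → glabadieheanviil.
Rule 2 (nasal place assimilation): /n/ precedes the labial consonant /v/, so it assimilates in place to [m]. /glabadieheanviil/ → glabadieheamviil.
Rule 3 (final e-epenthesis): the form ends in the consonant /l/, so [e] is inserted word-finally. /glabadieheamviil/ → glabadieheamviile.

glabadieheamviile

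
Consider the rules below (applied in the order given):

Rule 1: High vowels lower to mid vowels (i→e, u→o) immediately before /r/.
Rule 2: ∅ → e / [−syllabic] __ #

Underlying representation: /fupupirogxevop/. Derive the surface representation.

fupuperogxevope

Rule 1 (pre-rhotic lowering): /i/ is a high vowel immediately before /r/, so it lowers to [e]. /fupupirogxevop/ → fupuperogxevop.
Rule 2 (final e-epenthesis): the form ends in the consonant /p/, so [e] is inserted word-finally. /fupuperogxevop/ → fupuperogxevope.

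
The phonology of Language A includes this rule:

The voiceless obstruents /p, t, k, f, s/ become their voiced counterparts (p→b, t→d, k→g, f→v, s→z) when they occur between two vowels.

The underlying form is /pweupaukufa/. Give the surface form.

pweubauguva

/p/ is a voiceless obstruent between vowels /u/ and /a/, so it voices to [b].
/k/ is a voiceless obstruent between vowels /u/ and /u/, so it voices to [g].
/f/ is a voiceless obstruent between vowels /u/ and /a/, so it voices to [v].
Surface form: [pweubauguva].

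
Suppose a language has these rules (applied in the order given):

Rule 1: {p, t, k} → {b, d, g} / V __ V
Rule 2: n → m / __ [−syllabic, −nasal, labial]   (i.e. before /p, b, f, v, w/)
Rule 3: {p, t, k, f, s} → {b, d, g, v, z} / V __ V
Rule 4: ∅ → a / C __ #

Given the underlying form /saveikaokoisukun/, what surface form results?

saveigaogoizuguna

Rule 1 (intervocalic voicing): /k/ is a voiceless stop between vowels /i/ and /a/, so it voices to [g]. /k/ is a voiceless stop between vowels /o/ and /o/, so it voices to [g]. /k/ is a voiceless stop between vowels /u/ and /u/, so it voices to [g]. /saveikaokoisukun/ → saveigaogoisugun.
Rule 2 (nasal place assimilation): no segment meets the environment; /saveigaogoisugun/ is unchanged.
Rule 3 (intervocalic voicing): /s/ is a voiceless obstruent between vowels /i/ and /u/, so it voices to [z]. /saveigaogoisugun/ → saveigaogoizugun.
Rule 4 (final a-epenthesis): the form ends in the consonant /n/, so [a] is inserted word-finally. /saveigaogoizugun/ → saveigaogoizuguna.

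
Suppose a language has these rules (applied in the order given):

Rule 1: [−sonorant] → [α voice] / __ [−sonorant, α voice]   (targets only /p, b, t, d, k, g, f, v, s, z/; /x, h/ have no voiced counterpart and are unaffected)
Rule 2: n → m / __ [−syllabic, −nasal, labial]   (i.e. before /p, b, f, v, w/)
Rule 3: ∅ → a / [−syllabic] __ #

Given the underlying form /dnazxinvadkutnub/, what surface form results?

Rule 1 (regressive voicing assimilation): /z/ precedes the voiceless obstruent /x/, so it devoices to [s] by assimilation. /d/ precedes the voiceless obstruent /k/, so it devoices to [t] by assimilation. /dnazxinvadkutnub/ → dnasxinvatkutnub.
Rule 2 (nasal place assimilation): /n/ precedes the labial consonant /v/, so it assimilates in place to [m]. /dnasxinvatkutnub/ → dnasximvatkutnub.
Rule 3 (final a-epenthesis): the form ends in the consonant /b/, so [a] is inserted word-finally. /dnasximvatkutnub/ → dnasximvatkutnuba.

dnasximvatkutnuba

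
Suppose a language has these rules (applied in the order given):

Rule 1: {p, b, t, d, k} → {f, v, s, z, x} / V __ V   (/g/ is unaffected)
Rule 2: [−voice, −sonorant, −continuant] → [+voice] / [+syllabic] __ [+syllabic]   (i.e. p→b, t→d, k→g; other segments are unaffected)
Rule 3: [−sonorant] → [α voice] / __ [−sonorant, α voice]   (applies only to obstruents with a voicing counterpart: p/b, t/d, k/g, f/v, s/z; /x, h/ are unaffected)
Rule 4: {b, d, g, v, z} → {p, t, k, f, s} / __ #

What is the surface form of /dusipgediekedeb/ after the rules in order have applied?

Rule 1 (intervocalic spirantization): /d/ is a stop between vowels /e/ and /i/, so it spirantizes to the fricative [z]. /k/ is a stop between vowels /e/ and /e/, so it spirantizes to the fricative [x]. /d/ is a stop between vowels /e/ and /e/, so it spirantizes to the fricative [z]. /dusipgediekedeb/ → dusipgeziexezeb.
Rule 2 (intervocalic voicing): no segment meets the environment; /dusipgeziexezeb/ is unchanged.
Rule 3 (regressive voicing assimilation): /p/ precedes the voiced obstruent /g/, so it voices to [b] by assimilation. /dusipgeziexezeb/ → dusibgeziexezeb.
Rule 4 (final devoicing): /b/ is a voiced obstruent in word-final position, so it devoices to [p]. /dusibgeziexezeb/ → dusibgeziexezep.

dusibgeziexezep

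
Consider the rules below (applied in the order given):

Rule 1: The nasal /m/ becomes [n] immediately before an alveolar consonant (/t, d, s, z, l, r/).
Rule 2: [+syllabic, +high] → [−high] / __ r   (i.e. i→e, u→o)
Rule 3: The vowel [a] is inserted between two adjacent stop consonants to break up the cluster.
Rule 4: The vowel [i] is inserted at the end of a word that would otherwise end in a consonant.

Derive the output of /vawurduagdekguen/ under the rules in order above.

Rule 1 (nasal place assimilation): no segment meets the environment; /vawurduagdekguen/ is unchanged.
Rule 2 (pre-rhotic lowering): /u/ is a high vowel immediately before /r/, so it lowers to [o]. /vawurduagdekguen/ → vaworduagdekguen.
Rule 3 (stop-cluster a-epenthesis): /g/ and /d/ form a stop–stop cluster, so [a] is inserted between them. /k/ and /g/ form a stop–stop cluster, so [a] is inserted between them. /vaworduagdekguen/ → vaworduagadekaguen.
Rule 4 (final i-epenthesis): the form ends in the consonant /n/, so [i] is inserted word-finally. /vaworduagadekaguen/ → vaworduagadekagueni.

vaworduagadekagueni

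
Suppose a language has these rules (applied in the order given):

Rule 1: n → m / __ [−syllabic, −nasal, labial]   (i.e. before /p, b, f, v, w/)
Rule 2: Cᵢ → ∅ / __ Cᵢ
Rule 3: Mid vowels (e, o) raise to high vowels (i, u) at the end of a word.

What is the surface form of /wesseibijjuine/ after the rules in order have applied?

Rule 1 (nasal place assimilation): no segment meets the environment; /wesseibijjuine/ is unchanged.
Rule 2 (degemination): /ss/ is a geminate; the first /s/ deletes. /jj/ is a geminate; the first /j/ deletes. /wesseibijjuine/ → weseibijuine.
Rule 3 (final vowel raising): /e/ is a mid vowel in word-final position, so it raises to [i]. /weseibijuine/ → weseibijuini.

weseibijuini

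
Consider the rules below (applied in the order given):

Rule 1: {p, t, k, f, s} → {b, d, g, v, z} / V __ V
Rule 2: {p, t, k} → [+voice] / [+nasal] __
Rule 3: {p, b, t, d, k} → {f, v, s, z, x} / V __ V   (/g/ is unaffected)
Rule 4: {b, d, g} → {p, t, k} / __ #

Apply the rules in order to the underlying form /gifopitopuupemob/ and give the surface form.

Rule 1 (intervocalic voicing): /f/ is a voiceless obstruent between vowels /i/ and /o/, so it voices to [v]. /p/ is a voiceless obstruent between vowels /o/ and /i/, so it voices to [b]. /t/ is a voiceless obstruent between vowels /i/ and /o/, so it voices to [d]. /p/ is a voiceless obstruent between vowels /o/ and /u/, so it voices to [b]. /p/ is a voiceless obstruent between vowels /u/ and /e/, so it voices to [b]. /gifopitopuupemob/ → givobidobuubemob.
Rule 2 (post-nasal voicing): no segment meets the environment; /givobidobuubemob/ is unchanged.
Rule 3 (intervocalic spirantization): /b/ is a stop between vowels /o/ and /i/, so it spirantizes to the fricative [v]. /d/ is a stop between vowels /i/ and /o/, so it spirantizes to the fricative [z]. /b/ is a stop between vowels /o/ and /u/, so it spirantizes to the fricative [v]. /b/ is a stop between vowels /u/ and /e/, so it spirantizes to the fricative [v]. /givobidobuubemob/ → givovizovuuvemob.
Rule 4 (final devoicing): /b/ is a voiced stop in word-final position, so it devoices to [p]. /givovizovuuvemob/ → givovizovuuvemop.

givovizovuuvemop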